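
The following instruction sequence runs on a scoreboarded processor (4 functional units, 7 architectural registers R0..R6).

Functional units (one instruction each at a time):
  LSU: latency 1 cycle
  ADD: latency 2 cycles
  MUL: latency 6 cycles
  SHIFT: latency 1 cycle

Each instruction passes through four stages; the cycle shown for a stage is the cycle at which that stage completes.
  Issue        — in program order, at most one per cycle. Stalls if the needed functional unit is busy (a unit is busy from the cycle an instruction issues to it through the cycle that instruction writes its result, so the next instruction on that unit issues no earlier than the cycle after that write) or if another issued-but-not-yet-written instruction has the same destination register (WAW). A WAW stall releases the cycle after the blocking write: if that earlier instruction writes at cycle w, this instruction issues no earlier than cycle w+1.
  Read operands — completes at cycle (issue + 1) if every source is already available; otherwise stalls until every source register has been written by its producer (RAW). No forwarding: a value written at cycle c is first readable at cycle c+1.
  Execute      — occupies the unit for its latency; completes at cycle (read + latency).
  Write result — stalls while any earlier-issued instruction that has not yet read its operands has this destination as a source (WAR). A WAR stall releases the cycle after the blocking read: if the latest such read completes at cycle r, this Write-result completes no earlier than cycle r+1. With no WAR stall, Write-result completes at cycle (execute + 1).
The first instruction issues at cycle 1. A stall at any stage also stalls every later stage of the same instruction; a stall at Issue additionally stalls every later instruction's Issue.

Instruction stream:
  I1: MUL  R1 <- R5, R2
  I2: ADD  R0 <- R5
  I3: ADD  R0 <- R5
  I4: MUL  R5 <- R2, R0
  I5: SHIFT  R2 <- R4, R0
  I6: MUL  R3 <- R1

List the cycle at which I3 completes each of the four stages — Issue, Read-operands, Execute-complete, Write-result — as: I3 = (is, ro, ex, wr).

t=1  I1 dispatched to MUL
t=2  I1 operands ready; I2 dispatched to ADD
t=3  I2 operands ready
t=5  I2 complete
t=6  R0←I2
t=7  I3 dispatched to ADD
t=8  I1 complete; I3 operands ready
t=9  R1←I1
t=10  I3 complete; I4 dispatched to MUL
t=11  R0←I3; I5 dispatched to SHIFT
t=12  I4 operands ready; I5 operands ready
t=13  I5 complete
t=14  R2←I5
t=18  I4 complete
t=19  R5←I4
t=20  I6 dispatched to MUL
t=21  I6 operands ready
t=27  I6 complete
t=28  R3←I6

I3 = (7, 8, 10, 11)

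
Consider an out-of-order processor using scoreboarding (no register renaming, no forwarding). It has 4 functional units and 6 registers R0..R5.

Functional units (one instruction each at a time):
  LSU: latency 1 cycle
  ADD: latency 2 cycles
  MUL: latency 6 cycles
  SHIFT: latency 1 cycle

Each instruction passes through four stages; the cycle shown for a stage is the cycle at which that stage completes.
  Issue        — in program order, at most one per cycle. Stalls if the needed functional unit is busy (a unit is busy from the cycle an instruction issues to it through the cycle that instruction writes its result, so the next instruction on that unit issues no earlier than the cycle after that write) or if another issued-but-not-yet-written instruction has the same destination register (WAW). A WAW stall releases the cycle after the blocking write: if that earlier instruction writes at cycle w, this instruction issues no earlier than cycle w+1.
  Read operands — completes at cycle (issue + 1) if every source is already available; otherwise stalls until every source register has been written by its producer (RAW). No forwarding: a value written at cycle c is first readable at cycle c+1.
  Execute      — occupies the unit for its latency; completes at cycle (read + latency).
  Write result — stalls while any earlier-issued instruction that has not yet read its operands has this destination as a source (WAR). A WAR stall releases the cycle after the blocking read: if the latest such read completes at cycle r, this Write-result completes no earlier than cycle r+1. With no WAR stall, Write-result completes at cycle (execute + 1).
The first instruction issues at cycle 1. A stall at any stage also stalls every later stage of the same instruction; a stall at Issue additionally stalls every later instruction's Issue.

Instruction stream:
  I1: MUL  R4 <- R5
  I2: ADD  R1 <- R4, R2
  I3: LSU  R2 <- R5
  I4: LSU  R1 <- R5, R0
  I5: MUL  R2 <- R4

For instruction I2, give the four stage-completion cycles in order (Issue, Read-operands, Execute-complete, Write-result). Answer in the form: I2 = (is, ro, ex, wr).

I1: IS=1 RO=2 EX=8 WR=9
I2: IS=2 RO=10 EX=12 WR=13  [RAW R4: wait I1 write@9]
I3: IS=3 RO=4 EX=5 WR=11  [WAR R2: wait I2 read@10]
I4: IS=14 RO=15 EX=16 WR=17  [WAW R1: wait I2 write@13]
I5: IS=15 RO=16 EX=22 WR=23

I2 = (2, 10, 12, 13)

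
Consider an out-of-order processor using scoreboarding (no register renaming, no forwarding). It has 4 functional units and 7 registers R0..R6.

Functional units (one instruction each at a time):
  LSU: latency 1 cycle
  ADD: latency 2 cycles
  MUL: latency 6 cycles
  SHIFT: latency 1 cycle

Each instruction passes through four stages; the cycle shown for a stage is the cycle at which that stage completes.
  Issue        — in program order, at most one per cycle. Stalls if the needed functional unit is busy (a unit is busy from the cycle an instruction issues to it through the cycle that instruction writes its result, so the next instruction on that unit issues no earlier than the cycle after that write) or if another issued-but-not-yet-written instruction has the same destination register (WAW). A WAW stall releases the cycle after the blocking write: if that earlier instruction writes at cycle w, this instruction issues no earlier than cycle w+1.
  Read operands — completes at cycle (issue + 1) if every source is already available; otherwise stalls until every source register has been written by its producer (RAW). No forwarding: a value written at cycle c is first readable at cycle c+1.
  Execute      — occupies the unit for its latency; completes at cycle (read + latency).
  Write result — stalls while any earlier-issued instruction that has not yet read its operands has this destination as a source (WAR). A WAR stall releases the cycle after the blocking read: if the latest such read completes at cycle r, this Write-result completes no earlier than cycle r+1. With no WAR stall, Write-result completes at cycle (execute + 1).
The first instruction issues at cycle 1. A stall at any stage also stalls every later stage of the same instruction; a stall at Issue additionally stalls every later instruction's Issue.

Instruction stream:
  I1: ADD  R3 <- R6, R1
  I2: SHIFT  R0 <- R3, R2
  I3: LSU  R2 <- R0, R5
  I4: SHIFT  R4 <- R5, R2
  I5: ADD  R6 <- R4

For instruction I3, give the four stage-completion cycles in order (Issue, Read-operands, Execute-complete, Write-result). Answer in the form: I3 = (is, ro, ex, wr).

I1: IS=1 RO=2 EX=4 WR=5
I2: IS=2 RO=6 EX=7 WR=8  [RAW R3: wait I1 write@5]
I3: IS=3 RO=9 EX=10 WR=11  [RAW R0: wait I2 write@8]
I4: IS=9 RO=12 EX=13 WR=14  [struct: SHIFT busy until I2 writes@8; RAW R2: wait I3 write@11]
I5: IS=10 RO=15 EX=17 WR=18  [RAW R4: wait I4 write@14]

I3 = (3, 9, 10, 11)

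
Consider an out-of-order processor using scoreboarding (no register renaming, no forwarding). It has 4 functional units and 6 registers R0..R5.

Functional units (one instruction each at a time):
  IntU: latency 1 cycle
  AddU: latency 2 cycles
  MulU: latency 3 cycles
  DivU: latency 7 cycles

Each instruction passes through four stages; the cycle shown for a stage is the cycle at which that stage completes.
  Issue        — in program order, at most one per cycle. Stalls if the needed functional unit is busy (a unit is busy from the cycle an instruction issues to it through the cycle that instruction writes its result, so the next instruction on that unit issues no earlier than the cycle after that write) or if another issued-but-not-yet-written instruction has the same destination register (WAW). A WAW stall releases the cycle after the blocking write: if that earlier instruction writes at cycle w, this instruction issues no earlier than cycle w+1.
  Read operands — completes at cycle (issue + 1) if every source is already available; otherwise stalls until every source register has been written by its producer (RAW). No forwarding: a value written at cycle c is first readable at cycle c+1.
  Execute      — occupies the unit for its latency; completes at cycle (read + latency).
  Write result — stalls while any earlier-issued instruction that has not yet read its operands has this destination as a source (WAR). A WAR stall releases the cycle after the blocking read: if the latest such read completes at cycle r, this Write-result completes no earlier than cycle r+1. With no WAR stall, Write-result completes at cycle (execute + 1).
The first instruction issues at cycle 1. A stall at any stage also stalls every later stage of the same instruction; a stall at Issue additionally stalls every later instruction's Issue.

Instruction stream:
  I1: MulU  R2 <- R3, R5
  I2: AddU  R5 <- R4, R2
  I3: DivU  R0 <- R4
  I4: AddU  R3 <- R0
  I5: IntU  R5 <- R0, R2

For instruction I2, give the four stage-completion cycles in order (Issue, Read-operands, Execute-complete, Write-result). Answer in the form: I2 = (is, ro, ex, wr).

I2 = (2, 7, 9, 10)

cycle 1: I1→MulU
cycle 2: I1 RO; I2→AddU
cycle 3: I3→DivU
cycle 4: I3 RO
cycle 5: I1 EX
cycle 6: I1 WR R2
cycle 7: I2 RO
cycle 9: I2 EX
cycle 10: I2 WR R5
cycle 11: I3 EX; I4→AddU
cycle 12: I3 WR R0; I5→IntU
cycle 13: I4 RO; I5 RO
cycle 14: I5 EX
cycle 15: I4 EX; I5 WR R5
cycle 16: I4 WR R3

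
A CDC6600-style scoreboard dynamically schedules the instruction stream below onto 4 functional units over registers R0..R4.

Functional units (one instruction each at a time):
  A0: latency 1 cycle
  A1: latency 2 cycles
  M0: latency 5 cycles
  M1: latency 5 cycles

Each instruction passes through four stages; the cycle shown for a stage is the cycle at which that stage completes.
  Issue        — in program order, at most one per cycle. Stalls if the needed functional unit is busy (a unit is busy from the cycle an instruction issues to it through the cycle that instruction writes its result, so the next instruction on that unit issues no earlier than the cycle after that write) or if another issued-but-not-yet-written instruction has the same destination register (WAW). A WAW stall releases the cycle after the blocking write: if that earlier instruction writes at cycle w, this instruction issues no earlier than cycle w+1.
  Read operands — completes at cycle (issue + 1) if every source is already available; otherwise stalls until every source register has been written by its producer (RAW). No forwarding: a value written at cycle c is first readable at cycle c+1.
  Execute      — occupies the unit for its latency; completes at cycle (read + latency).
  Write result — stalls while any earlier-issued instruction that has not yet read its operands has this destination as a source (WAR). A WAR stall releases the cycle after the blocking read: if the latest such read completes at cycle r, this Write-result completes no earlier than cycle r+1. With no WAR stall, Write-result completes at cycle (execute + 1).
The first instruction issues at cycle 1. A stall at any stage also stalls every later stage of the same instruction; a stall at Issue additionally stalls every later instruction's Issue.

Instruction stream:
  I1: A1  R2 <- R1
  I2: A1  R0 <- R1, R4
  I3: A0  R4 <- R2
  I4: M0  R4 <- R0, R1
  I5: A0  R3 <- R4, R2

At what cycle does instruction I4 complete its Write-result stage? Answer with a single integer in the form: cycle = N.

cycle = 18

I1: IS=1 RO=2 EX=4 WR=5
I2: IS=6 RO=7 EX=9 WR=10  [struct: A1 busy until I1 writes@5]
I3: IS=7 RO=8 EX=9 WR=10
I4: IS=11 RO=12 EX=17 WR=18  [WAW R4: wait I3 write@10]
I5: IS=12 RO=19 EX=20 WR=21  [RAW R4: wait I4 write@18]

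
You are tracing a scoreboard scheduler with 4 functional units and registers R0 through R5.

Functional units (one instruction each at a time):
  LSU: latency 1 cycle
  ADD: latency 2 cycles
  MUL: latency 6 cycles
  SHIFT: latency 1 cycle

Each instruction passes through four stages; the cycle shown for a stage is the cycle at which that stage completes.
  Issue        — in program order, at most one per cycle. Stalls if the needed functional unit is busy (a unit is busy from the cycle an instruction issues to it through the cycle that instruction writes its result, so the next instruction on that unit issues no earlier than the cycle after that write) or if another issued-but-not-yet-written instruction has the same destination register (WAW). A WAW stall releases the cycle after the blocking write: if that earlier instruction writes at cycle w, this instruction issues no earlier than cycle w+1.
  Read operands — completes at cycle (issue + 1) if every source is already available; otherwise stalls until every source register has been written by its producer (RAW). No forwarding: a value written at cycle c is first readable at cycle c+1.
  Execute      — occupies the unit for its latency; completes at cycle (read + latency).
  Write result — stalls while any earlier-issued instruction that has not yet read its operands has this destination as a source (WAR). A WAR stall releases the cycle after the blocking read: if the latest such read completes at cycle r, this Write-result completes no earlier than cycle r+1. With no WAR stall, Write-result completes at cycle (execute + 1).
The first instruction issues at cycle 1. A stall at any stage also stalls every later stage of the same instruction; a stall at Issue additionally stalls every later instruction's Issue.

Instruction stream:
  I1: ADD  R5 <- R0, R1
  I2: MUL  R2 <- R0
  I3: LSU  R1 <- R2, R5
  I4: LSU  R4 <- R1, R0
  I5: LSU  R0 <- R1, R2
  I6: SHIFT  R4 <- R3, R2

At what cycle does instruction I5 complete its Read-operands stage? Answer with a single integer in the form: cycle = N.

[1] I1→ADD
[2] I1 RO, I2→MUL
[3] I2 RO, I3→LSU
[4] I1 EX
[5] I1 WR R5
[9] I2 EX
[10] I2 WR R2
[11] I3 RO
[12] I3 EX
[13] I3 WR R1
[14] I4→LSU
[15] I4 RO
[16] I4 EX
[17] I4 WR R4
[18] I5→LSU
[19] I5 RO, I6→SHIFT
[20] I5 EX, I6 RO
[21] I5 WR R0, I6 EX
[22] I6 WR R4

cycle = 19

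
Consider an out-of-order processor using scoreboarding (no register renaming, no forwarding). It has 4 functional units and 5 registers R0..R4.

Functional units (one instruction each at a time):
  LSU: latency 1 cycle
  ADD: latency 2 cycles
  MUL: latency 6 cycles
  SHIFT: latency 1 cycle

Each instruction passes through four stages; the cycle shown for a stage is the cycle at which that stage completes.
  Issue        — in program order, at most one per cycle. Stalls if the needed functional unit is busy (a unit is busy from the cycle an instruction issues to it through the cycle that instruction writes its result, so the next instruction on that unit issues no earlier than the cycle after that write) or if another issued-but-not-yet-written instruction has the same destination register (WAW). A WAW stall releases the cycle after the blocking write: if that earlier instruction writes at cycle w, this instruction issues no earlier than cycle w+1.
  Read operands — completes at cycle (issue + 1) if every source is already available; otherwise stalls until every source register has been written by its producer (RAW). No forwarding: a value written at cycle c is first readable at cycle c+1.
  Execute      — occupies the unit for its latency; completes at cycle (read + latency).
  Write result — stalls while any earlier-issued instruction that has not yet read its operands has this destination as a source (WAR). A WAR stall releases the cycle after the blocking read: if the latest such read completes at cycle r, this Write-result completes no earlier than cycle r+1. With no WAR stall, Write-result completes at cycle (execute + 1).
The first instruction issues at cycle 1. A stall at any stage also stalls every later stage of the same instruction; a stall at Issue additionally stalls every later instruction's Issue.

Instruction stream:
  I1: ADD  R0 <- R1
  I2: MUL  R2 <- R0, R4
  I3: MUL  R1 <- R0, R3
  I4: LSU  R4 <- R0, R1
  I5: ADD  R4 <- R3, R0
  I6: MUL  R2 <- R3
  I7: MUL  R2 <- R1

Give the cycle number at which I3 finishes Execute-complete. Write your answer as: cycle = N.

cycle = 21

[I1] 1/2/4/5
[I2] 2/6/12/13  (RAW R0: wait I1 write@5)
[I3] 14/15/21/22  (struct: MUL busy until I2 writes@13)
[I4] 15/23/24/25  (RAW R1: wait I3 write@22)
[I5] 26/27/29/30  (WAW R4: wait I4 write@25)
[I6] 27/28/34/35
[I7] 36/37/43/44  (struct: MUL busy until I6 writes@35)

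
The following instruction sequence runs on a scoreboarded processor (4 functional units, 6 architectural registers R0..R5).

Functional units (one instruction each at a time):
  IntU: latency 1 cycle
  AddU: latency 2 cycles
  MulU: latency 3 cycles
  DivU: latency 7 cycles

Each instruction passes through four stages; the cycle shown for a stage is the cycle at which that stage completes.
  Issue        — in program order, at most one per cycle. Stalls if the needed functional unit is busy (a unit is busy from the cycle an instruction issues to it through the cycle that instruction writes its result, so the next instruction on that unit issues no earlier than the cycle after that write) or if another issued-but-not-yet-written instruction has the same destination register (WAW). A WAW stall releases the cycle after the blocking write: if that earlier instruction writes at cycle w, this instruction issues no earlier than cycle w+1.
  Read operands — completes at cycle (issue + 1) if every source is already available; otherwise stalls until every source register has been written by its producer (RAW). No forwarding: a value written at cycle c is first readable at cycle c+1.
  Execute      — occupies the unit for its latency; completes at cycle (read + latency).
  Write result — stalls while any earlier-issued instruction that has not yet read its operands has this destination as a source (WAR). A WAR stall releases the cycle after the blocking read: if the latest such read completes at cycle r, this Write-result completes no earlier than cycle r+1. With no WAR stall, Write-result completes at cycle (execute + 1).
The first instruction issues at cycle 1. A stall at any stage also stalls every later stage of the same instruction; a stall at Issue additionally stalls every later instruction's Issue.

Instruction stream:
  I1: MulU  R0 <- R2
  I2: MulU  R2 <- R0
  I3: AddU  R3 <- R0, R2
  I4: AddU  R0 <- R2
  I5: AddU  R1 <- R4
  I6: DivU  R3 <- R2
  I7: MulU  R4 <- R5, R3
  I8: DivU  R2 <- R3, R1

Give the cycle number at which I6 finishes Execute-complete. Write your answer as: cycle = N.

cycle = 31

cycle 1: I1 issues→MulU
cycle 2: I1 reads
cycle 5: I1 exec-done
cycle 6: I1 writes R0
cycle 7: I2 issues→MulU
cycle 8: I2 reads, I3 issues→AddU
cycle 11: I2 exec-done
cycle 12: I2 writes R2
cycle 13: I3 reads
cycle 15: I3 exec-done
cycle 16: I3 writes R3
cycle 17: I4 issues→AddU
cycle 18: I4 reads
cycle 20: I4 exec-done
cycle 21: I4 writes R0
cycle 22: I5 issues→AddU
cycle 23: I5 reads, I6 issues→DivU
cycle 24: I6 reads, I7 issues→MulU
cycle 25: I5 exec-done
cycle 26: I5 writes R1
cycle 31: I6 exec-done
cycle 32: I6 writes R3
cycle 33: I7 reads, I8 issues→DivU
cycle 34: I8 reads
cycle 36: I7 exec-done
cycle 37: I7 writes R4
cycle 41: I8 exec-done
cycle 42: I8 writes R2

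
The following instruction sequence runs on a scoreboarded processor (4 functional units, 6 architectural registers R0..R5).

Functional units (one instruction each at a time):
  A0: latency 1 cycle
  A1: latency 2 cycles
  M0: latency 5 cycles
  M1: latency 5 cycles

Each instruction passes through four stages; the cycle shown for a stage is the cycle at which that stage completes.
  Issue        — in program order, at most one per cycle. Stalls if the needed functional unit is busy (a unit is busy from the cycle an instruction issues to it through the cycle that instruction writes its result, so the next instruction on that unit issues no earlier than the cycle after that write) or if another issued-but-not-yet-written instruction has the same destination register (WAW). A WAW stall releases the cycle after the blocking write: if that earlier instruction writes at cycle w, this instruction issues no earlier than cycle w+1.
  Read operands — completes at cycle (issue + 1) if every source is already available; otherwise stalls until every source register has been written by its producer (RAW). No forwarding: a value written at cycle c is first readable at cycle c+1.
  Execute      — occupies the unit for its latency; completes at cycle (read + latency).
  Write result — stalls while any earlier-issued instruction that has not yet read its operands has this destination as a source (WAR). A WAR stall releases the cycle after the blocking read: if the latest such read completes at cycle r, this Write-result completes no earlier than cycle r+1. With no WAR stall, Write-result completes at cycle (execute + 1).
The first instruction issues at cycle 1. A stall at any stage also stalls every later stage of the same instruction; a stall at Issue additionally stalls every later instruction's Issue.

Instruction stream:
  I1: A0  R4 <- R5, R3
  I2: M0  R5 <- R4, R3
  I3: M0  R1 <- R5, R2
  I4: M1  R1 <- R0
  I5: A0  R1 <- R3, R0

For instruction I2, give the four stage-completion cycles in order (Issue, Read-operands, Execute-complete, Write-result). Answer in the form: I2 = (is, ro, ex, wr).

I2 = (2, 5, 10, 11)

t=1  I1 issues→A0
t=2  I1 reads, I2 issues→M0
t=3  I1 exec-done
t=4  I1 writes R4
t=5  I2 reads
t=10  I2 exec-done
t=11  I2 writes R5
t=12  I3 issues→M0
t=13  I3 reads
t=18  I3 exec-done
t=19  I3 writes R1
t=20  I4 issues→M1
t=21  I4 reads
t=26  I4 exec-done
t=27  I4 writes R1
t=28  I5 issues→A0
t=29  I5 reads
t=30  I5 exec-done
t=31  I5 writes R1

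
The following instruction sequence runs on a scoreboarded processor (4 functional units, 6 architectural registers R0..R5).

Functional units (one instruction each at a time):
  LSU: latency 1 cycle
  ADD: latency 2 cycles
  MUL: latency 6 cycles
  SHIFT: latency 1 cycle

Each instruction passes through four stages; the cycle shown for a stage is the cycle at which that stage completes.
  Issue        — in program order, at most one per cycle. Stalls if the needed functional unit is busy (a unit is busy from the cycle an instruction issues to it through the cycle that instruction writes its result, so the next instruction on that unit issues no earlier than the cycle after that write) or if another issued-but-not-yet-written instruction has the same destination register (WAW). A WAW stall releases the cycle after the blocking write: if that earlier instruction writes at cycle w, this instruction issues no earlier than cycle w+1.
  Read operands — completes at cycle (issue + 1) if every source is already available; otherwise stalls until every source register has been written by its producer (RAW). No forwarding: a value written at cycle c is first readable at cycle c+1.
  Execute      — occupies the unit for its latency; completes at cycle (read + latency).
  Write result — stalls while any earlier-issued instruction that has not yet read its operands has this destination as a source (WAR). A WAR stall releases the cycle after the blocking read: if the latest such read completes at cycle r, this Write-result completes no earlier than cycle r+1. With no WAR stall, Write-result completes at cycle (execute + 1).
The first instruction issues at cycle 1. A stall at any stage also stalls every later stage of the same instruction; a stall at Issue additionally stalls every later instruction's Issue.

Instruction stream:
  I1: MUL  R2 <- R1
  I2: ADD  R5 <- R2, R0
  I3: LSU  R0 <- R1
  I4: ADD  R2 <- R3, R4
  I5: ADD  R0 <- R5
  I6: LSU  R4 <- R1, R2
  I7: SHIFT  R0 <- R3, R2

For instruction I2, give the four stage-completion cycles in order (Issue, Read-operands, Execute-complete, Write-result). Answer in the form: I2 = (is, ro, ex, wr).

I2 = (2, 10, 12, 13)

t=1  issue I1 (MUL)
t=2  I1 read-ops | issue I2 (ADD)
t=3  issue I3 (LSU)
t=4  I3 read-ops
t=5  I3 finished on LSU
t=8  I1 finished on MUL
t=9  I1→R2
t=10  I2 read-ops
t=11  I3→R0
t=12  I2 finished on ADD
t=13  I2→R5
t=14  issue I4 (ADD)
t=15  I4 read-ops
t=17  I4 finished on ADD
t=18  I4→R2
t=19  issue I5 (ADD)
t=20  I5 read-ops | issue I6 (LSU)
t=21  I6 read-ops
t=22  I5 finished on ADD | I6 finished on LSU
t=23  I5→R0 | I6→R4
t=24  issue I7 (SHIFT)
t=25  I7 read-ops
t=26  I7 finished on SHIFT
t=27  I7→R0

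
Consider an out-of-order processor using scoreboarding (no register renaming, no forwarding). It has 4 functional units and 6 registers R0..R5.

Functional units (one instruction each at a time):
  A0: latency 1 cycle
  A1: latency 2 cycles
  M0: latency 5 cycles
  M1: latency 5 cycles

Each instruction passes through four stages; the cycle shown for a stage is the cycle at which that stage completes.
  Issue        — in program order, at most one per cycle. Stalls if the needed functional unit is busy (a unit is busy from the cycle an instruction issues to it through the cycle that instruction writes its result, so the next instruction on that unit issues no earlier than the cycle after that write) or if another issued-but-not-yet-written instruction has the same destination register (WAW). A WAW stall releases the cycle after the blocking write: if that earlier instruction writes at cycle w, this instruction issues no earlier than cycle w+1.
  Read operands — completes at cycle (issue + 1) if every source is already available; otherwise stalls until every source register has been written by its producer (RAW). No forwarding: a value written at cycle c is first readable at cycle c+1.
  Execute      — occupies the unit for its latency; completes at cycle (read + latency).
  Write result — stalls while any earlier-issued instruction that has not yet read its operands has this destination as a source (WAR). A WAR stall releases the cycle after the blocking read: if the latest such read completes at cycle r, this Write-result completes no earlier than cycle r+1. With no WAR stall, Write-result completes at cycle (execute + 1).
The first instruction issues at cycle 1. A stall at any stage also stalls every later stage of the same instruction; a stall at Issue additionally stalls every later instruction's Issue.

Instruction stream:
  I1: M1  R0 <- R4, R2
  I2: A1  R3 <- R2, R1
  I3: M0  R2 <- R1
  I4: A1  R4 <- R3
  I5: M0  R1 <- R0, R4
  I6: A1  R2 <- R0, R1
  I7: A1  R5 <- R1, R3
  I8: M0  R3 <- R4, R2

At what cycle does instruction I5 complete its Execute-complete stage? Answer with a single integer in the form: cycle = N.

cycle = 17

  I1 | 1 | 2 | 7 | 8
  I2 | 2 | 3 | 5 | 6
  I3 | 3 | 4 | 9 | 10
  I4 | 7 | 8 | 10 | 11   struct: A1 busy until I2 writes@6
  I5 | 11 | 12 | 17 | 18   struct: M0 busy until I3 writes@10
  I6 | 12 | 19 | 21 | 22   RAW R1: wait I5 write@18
  I7 | 23 | 24 | 26 | 27   struct: A1 busy until I6 writes@22
  I8 | 24 | 25 | 30 | 31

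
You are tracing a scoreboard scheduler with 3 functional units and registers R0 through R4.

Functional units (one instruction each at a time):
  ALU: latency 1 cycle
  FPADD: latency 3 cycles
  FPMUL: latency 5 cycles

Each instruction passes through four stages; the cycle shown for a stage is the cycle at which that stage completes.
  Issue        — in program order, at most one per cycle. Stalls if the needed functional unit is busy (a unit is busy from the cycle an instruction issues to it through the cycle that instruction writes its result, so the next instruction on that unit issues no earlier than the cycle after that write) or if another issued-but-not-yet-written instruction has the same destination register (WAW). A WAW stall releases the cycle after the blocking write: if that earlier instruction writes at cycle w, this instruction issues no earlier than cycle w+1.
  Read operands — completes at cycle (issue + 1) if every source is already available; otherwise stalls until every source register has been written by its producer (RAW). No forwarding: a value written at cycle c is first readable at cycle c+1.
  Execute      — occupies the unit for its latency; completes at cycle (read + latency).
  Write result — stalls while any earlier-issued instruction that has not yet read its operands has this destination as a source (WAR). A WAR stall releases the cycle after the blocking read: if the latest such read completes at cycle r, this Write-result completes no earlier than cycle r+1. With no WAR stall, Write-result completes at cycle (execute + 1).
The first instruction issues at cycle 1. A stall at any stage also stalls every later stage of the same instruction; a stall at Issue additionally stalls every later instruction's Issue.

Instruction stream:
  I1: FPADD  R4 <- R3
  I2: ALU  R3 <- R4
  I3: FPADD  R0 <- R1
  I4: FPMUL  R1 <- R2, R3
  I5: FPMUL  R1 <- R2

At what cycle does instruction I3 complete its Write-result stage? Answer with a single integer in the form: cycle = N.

cycle = 12

  I1 | 1 | 2 | 5 | 6
  I2 | 2 | 7 | 8 | 9   RAW R4: wait I1 write@6
  I3 | 7 | 8 | 11 | 12   struct: FPADD busy until I1 writes@6
  I4 | 8 | 10 | 15 | 16   RAW R3: wait I2 write@9
  I5 | 17 | 18 | 23 | 24   struct: FPMUL busy until I4 writes@16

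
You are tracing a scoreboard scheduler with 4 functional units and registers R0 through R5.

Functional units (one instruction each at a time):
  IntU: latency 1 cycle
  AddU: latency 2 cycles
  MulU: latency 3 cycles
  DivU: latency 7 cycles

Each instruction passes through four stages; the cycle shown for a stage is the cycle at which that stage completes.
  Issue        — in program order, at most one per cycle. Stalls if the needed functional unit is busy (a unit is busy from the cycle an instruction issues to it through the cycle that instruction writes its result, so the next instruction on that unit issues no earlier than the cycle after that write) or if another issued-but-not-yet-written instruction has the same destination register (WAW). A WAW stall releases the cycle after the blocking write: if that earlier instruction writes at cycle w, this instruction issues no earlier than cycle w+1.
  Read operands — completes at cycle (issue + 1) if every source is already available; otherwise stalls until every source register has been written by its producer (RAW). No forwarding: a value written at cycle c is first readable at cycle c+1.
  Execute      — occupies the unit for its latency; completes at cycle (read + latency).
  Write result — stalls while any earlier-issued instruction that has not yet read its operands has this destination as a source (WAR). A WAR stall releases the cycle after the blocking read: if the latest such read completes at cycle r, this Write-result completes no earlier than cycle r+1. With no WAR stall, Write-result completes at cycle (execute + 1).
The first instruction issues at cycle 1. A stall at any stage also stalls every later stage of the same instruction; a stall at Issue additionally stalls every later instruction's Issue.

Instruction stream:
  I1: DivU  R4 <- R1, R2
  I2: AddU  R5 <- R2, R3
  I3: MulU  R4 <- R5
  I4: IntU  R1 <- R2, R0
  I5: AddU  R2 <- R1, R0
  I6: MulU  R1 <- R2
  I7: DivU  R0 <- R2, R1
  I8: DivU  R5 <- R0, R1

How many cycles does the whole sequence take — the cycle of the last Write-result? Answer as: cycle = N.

  I1 | 1 | 2 | 9 | 10
  I2 | 2 | 3 | 5 | 6
  I3 | 11 | 12 | 15 | 16   WAW R4: wait I1 write@10
  I4 | 12 | 13 | 14 | 15
  I5 | 13 | 16 | 18 | 19   RAW R1: wait I4 write@15
  I6 | 17 | 20 | 23 | 24   struct: MulU busy until I3 writes@16 · RAW R2: wait I5 write@19
  I7 | 18 | 25 | 32 | 33   RAW R1: wait I6 write@24
  I8 | 34 | 35 | 42 | 43   struct: DivU busy until I7 writes@33

cycle = 43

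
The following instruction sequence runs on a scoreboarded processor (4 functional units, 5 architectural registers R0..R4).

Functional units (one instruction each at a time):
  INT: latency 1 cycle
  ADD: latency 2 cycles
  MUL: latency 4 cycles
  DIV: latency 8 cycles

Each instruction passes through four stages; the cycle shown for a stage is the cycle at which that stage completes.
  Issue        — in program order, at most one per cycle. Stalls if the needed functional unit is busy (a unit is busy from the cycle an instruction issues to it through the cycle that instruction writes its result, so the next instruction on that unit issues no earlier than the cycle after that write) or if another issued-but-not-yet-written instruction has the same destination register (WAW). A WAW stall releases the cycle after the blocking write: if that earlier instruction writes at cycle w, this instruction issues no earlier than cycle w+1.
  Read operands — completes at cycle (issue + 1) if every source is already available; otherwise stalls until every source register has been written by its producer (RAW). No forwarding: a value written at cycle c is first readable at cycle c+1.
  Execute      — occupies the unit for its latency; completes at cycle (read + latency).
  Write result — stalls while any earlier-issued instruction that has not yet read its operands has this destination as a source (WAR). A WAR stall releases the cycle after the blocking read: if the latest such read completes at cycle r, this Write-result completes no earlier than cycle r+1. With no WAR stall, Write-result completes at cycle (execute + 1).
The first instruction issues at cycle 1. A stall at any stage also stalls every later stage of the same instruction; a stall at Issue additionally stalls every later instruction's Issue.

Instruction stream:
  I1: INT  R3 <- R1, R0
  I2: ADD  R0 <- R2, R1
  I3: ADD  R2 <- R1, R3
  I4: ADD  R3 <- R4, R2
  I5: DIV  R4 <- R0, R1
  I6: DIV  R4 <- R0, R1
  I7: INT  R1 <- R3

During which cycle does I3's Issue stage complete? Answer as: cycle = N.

cycle = 7

I1 -> (1, 2, 3, 4)
I2 -> (2, 3, 5, 6)
I3 -> (7, 8, 10, 11)  // struct: ADD busy until I2 writes@6
I4 -> (12, 13, 15, 16)  // struct: ADD busy until I3 writes@11
I5 -> (13, 14, 22, 23)
I6 -> (24, 25, 33, 34)  // struct: DIV busy until I5 writes@23
I7 -> (25, 26, 27, 28)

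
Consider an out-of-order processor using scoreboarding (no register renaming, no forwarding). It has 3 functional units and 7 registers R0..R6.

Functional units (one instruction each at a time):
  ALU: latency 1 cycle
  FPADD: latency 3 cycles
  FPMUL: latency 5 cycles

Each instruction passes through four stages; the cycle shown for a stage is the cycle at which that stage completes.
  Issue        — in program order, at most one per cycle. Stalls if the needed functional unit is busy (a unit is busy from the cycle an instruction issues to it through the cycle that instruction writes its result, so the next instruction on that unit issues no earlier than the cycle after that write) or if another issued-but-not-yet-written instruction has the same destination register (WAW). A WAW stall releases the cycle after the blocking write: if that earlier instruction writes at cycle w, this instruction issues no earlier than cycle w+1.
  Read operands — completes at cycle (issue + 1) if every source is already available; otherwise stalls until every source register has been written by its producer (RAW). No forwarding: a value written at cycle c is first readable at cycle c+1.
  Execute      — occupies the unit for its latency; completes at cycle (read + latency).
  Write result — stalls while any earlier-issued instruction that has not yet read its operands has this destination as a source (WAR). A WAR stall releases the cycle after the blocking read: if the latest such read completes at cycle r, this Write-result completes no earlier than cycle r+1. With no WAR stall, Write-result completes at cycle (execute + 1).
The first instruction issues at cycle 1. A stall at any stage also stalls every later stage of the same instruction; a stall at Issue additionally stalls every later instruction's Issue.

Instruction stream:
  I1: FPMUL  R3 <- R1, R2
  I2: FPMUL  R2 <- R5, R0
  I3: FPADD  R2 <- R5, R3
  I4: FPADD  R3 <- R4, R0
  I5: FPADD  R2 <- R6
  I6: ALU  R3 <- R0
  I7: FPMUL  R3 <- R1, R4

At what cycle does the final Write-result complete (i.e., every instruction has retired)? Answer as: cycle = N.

1) issue 1, read 2, done 7, write 8
2) issue 9, read 10, done 15, write 16  <struct: FPMUL busy until I1 writes@8>
3) issue 17, read 18, done 21, write 22  <WAW R2: wait I2 write@16>
4) issue 23, read 24, done 27, write 28  <struct: FPADD busy until I3 writes@22>
5) issue 29, read 30, done 33, write 34  <struct: FPADD busy until I4 writes@28>
6) issue 30, read 31, done 32, write 33
7) issue 34, read 35, done 40, write 41  <WAW R3: wait I6 write@33>

cycle = 41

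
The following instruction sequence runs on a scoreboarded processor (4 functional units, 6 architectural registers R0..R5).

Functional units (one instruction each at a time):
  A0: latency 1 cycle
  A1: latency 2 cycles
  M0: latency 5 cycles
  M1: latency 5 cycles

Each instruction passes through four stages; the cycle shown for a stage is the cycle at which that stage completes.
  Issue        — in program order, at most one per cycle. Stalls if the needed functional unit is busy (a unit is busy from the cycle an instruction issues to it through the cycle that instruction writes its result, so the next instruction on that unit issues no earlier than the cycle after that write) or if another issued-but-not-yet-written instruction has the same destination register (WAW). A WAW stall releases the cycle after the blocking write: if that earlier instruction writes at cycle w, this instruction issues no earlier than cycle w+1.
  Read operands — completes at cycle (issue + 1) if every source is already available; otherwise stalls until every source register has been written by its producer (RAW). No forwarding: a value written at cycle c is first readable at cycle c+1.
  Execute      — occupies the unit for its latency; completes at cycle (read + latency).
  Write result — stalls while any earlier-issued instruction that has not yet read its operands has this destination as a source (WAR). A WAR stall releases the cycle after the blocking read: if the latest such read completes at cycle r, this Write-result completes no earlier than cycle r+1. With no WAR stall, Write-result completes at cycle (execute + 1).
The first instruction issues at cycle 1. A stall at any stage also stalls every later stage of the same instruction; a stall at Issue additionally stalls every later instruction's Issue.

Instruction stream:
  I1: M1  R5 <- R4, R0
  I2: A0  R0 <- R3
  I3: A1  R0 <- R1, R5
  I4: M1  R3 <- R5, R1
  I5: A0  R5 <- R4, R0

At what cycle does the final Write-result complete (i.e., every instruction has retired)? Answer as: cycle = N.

c1: I1→M1
c2: I1 RO · I2→A0
c3: I2 RO
c4: I2 EX
c5: I2 WR R0
c6: I3→A1
c7: I1 EX
c8: I1 WR R5
c9: I3 RO · I4→M1
c10: I4 RO · I5→A0
c11: I3 EX
c12: I3 WR R0
c13: I5 RO
c14: I5 EX
c15: I4 EX · I5 WR R5
c16: I4 WR R3

cycle = 16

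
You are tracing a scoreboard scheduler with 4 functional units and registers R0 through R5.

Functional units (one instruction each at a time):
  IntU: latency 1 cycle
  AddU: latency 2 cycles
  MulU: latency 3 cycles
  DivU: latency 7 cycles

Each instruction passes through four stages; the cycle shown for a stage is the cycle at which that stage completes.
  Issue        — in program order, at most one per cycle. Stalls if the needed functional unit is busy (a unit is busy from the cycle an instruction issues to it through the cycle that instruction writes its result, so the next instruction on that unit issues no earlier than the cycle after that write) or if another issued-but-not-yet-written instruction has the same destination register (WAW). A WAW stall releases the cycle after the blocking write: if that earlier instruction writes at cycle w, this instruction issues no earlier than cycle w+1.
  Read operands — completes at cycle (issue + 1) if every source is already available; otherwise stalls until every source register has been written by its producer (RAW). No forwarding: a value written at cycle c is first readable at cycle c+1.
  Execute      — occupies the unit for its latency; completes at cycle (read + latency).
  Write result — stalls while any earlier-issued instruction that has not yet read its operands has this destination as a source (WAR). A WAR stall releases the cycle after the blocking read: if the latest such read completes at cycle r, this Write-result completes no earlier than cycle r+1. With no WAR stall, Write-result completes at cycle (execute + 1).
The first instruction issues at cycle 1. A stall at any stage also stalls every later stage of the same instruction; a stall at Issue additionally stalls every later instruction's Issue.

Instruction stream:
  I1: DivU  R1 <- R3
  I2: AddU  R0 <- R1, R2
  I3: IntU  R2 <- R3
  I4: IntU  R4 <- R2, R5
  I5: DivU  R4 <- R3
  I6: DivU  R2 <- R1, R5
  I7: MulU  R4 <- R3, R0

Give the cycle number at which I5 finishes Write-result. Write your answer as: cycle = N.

cycle 1: issue I1 (DivU)
cycle 2: I1 read-ops, issue I2 (AddU)
cycle 3: issue I3 (IntU)
cycle 4: I3 read-ops
cycle 5: I3 finished on IntU
cycle 9: I1 finished on DivU
cycle 10: I1→R1
cycle 11: I2 read-ops
cycle 12: I3→R2
cycle 13: I2 finished on AddU, issue I4 (IntU)
cycle 14: I2→R0, I4 read-ops
cycle 15: I4 finished on IntU
cycle 16: I4→R4
cycle 17: issue I5 (DivU)
cycle 18: I5 read-ops
cycle 25: I5 finished on DivU
cycle 26: I5→R4
cycle 27: issue I6 (DivU)
cycle 28: I6 read-ops, issue I7 (MulU)
cycle 29: I7 read-ops
cycle 32: I7 finished on MulU
cycle 33: I7→R4
cycle 35: I6 finished on DivU
cycle 36: I6→R2

cycle = 26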